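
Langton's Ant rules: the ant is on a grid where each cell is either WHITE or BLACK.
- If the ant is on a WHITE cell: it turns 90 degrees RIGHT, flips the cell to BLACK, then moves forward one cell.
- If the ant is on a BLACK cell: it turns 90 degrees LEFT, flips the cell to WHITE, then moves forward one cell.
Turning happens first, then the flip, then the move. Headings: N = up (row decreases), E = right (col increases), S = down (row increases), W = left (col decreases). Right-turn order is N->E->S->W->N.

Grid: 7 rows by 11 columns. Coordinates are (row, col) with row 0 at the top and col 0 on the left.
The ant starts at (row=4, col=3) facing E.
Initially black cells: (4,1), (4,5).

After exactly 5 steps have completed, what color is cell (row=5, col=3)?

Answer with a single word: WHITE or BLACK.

Step 1: on WHITE (4,3): turn R to S, flip to black, move to (5,3). |black|=3
Step 2: on WHITE (5,3): turn R to W, flip to black, move to (5,2). |black|=4
Step 3: on WHITE (5,2): turn R to N, flip to black, move to (4,2). |black|=5
Step 4: on WHITE (4,2): turn R to E, flip to black, move to (4,3). |black|=6
Step 5: on BLACK (4,3): turn L to N, flip to white, move to (3,3). |black|=5

Answer: BLACK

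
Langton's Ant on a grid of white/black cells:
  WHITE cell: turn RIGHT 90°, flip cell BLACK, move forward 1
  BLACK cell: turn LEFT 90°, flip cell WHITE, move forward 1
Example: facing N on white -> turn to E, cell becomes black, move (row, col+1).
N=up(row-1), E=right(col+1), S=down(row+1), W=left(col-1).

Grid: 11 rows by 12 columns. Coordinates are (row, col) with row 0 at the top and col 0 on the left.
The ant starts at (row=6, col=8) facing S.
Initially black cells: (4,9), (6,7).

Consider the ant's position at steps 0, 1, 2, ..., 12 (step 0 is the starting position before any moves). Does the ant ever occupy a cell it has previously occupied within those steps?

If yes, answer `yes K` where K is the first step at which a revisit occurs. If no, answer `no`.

Step 1: on WHITE (6,8): turn R to W, flip to black, move to (6,7). |black|=3 — new cell
Step 2: on BLACK (6,7): turn L to S, flip to white, move to (7,7). |black|=2 — new cell
Step 3: on WHITE (7,7): turn R to W, flip to black, move to (7,6). |black|=3 — new cell
Step 4: on WHITE (7,6): turn R to N, flip to black, move to (6,6). |black|=4 — new cell
Step 5: on WHITE (6,6): turn R to E, flip to black, move to (6,7). |black|=5 — REVISIT

Answer: yes 5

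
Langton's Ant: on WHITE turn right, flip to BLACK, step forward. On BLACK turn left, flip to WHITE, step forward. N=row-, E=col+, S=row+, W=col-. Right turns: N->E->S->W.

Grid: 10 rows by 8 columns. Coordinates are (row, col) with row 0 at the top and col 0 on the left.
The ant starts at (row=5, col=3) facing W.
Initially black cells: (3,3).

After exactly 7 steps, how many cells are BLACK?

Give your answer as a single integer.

Answer: 6

Derivation:
Step 1: on WHITE (5,3): turn R to N, flip to black, move to (4,3). |black|=2
Step 2: on WHITE (4,3): turn R to E, flip to black, move to (4,4). |black|=3
Step 3: on WHITE (4,4): turn R to S, flip to black, move to (5,4). |black|=4
Step 4: on WHITE (5,4): turn R to W, flip to black, move to (5,3). |black|=5
Step 5: on BLACK (5,3): turn L to S, flip to white, move to (6,3). |black|=4
Step 6: on WHITE (6,3): turn R to W, flip to black, move to (6,2). |black|=5
Step 7: on WHITE (6,2): turn R to N, flip to black, move to (5,2). |black|=6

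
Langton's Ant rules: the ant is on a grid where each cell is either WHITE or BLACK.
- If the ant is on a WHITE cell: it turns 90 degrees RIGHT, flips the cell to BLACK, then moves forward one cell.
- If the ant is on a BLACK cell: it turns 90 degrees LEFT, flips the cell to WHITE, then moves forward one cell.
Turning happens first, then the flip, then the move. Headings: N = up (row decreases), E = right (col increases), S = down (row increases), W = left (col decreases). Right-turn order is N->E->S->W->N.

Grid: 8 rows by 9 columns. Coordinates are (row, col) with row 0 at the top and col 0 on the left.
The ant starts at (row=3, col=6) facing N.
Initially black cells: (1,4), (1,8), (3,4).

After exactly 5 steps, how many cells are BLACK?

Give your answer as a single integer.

Step 1: on WHITE (3,6): turn R to E, flip to black, move to (3,7). |black|=4
Step 2: on WHITE (3,7): turn R to S, flip to black, move to (4,7). |black|=5
Step 3: on WHITE (4,7): turn R to W, flip to black, move to (4,6). |black|=6
Step 4: on WHITE (4,6): turn R to N, flip to black, move to (3,6). |black|=7
Step 5: on BLACK (3,6): turn L to W, flip to white, move to (3,5). |black|=6

Answer: 6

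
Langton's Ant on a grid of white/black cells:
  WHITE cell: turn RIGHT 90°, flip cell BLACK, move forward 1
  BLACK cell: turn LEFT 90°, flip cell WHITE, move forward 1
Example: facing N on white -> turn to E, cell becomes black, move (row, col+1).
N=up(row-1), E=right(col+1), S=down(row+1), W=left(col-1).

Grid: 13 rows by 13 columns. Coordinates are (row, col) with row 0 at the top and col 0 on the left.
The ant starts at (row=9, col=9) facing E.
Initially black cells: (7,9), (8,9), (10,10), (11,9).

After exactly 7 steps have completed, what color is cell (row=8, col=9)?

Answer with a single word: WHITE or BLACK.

Answer: WHITE

Derivation:
Step 1: on WHITE (9,9): turn R to S, flip to black, move to (10,9). |black|=5
Step 2: on WHITE (10,9): turn R to W, flip to black, move to (10,8). |black|=6
Step 3: on WHITE (10,8): turn R to N, flip to black, move to (9,8). |black|=7
Step 4: on WHITE (9,8): turn R to E, flip to black, move to (9,9). |black|=8
Step 5: on BLACK (9,9): turn L to N, flip to white, move to (8,9). |black|=7
Step 6: on BLACK (8,9): turn L to W, flip to white, move to (8,8). |black|=6
Step 7: on WHITE (8,8): turn R to N, flip to black, move to (7,8). |black|=7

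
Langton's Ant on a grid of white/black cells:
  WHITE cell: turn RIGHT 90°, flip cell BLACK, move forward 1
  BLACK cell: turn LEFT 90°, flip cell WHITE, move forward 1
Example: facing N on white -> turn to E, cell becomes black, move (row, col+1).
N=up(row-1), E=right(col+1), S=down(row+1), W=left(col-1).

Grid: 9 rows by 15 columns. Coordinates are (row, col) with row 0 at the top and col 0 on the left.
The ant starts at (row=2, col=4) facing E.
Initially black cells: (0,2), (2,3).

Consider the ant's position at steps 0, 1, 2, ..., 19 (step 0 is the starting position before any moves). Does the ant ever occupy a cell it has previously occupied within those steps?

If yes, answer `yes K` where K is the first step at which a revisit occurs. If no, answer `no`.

Answer: yes 7

Derivation:
Step 1: on WHITE (2,4): turn R to S, flip to black, move to (3,4). |black|=3 — new cell
Step 2: on WHITE (3,4): turn R to W, flip to black, move to (3,3). |black|=4 — new cell
Step 3: on WHITE (3,3): turn R to N, flip to black, move to (2,3). |black|=5 — new cell
Step 4: on BLACK (2,3): turn L to W, flip to white, move to (2,2). |black|=4 — new cell
Step 5: on WHITE (2,2): turn R to N, flip to black, move to (1,2). |black|=5 — new cell
Step 6: on WHITE (1,2): turn R to E, flip to black, move to (1,3). |black|=6 — new cell
Step 7: on WHITE (1,3): turn R to S, flip to black, move to (2,3). |black|=7 — REVISIT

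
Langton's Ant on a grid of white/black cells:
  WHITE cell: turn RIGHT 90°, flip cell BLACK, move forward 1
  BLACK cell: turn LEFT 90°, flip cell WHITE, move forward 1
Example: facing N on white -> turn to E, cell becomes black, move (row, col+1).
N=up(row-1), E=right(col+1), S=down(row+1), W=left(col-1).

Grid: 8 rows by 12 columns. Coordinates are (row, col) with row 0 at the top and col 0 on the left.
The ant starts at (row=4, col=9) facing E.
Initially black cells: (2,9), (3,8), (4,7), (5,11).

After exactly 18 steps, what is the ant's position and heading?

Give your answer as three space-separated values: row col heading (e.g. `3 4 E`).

Answer: 3 10 W

Derivation:
Step 1: on WHITE (4,9): turn R to S, flip to black, move to (5,9). |black|=5
Step 2: on WHITE (5,9): turn R to W, flip to black, move to (5,8). |black|=6
Step 3: on WHITE (5,8): turn R to N, flip to black, move to (4,8). |black|=7
Step 4: on WHITE (4,8): turn R to E, flip to black, move to (4,9). |black|=8
Step 5: on BLACK (4,9): turn L to N, flip to white, move to (3,9). |black|=7
Step 6: on WHITE (3,9): turn R to E, flip to black, move to (3,10). |black|=8
Step 7: on WHITE (3,10): turn R to S, flip to black, move to (4,10). |black|=9
Step 8: on WHITE (4,10): turn R to W, flip to black, move to (4,9). |black|=10
Step 9: on WHITE (4,9): turn R to N, flip to black, move to (3,9). |black|=11
Step 10: on BLACK (3,9): turn L to W, flip to white, move to (3,8). |black|=10
Step 11: on BLACK (3,8): turn L to S, flip to white, move to (4,8). |black|=9
Step 12: on BLACK (4,8): turn L to E, flip to white, move to (4,9). |black|=8
Step 13: on BLACK (4,9): turn L to N, flip to white, move to (3,9). |black|=7
Step 14: on WHITE (3,9): turn R to E, flip to black, move to (3,10). |black|=8
Step 15: on BLACK (3,10): turn L to N, flip to white, move to (2,10). |black|=7
Step 16: on WHITE (2,10): turn R to E, flip to black, move to (2,11). |black|=8
Step 17: on WHITE (2,11): turn R to S, flip to black, move to (3,11). |black|=9
Step 18: on WHITE (3,11): turn R to W, flip to black, move to (3,10). |black|=10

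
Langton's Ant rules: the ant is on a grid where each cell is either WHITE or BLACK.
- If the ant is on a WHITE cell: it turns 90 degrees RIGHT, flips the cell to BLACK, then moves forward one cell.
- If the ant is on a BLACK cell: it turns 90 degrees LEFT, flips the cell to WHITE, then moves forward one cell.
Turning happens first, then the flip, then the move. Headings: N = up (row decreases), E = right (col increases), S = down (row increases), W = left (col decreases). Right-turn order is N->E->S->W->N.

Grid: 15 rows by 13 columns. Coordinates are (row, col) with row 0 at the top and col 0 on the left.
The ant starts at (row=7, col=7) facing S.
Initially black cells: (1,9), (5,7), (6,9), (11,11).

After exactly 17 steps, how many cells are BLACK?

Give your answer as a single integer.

Step 1: on WHITE (7,7): turn R to W, flip to black, move to (7,6). |black|=5
Step 2: on WHITE (7,6): turn R to N, flip to black, move to (6,6). |black|=6
Step 3: on WHITE (6,6): turn R to E, flip to black, move to (6,7). |black|=7
Step 4: on WHITE (6,7): turn R to S, flip to black, move to (7,7). |black|=8
Step 5: on BLACK (7,7): turn L to E, flip to white, move to (7,8). |black|=7
Step 6: on WHITE (7,8): turn R to S, flip to black, move to (8,8). |black|=8
Step 7: on WHITE (8,8): turn R to W, flip to black, move to (8,7). |black|=9
Step 8: on WHITE (8,7): turn R to N, flip to black, move to (7,7). |black|=10
Step 9: on WHITE (7,7): turn R to E, flip to black, move to (7,8). |black|=11
Step 10: on BLACK (7,8): turn L to N, flip to white, move to (6,8). |black|=10
Step 11: on WHITE (6,8): turn R to E, flip to black, move to (6,9). |black|=11
Step 12: on BLACK (6,9): turn L to N, flip to white, move to (5,9). |black|=10
Step 13: on WHITE (5,9): turn R to E, flip to black, move to (5,10). |black|=11
Step 14: on WHITE (5,10): turn R to S, flip to black, move to (6,10). |black|=12
Step 15: on WHITE (6,10): turn R to W, flip to black, move to (6,9). |black|=13
Step 16: on WHITE (6,9): turn R to N, flip to black, move to (5,9). |black|=14
Step 17: on BLACK (5,9): turn L to W, flip to white, move to (5,8). |black|=13

Answer: 13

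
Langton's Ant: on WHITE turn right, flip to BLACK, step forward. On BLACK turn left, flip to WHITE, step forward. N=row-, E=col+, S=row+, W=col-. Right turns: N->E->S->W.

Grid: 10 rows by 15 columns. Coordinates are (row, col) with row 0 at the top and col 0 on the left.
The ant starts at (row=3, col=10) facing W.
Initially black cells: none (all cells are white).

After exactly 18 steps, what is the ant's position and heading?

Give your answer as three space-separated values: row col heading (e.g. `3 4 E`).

Step 1: on WHITE (3,10): turn R to N, flip to black, move to (2,10). |black|=1
Step 2: on WHITE (2,10): turn R to E, flip to black, move to (2,11). |black|=2
Step 3: on WHITE (2,11): turn R to S, flip to black, move to (3,11). |black|=3
Step 4: on WHITE (3,11): turn R to W, flip to black, move to (3,10). |black|=4
Step 5: on BLACK (3,10): turn L to S, flip to white, move to (4,10). |black|=3
Step 6: on WHITE (4,10): turn R to W, flip to black, move to (4,9). |black|=4
Step 7: on WHITE (4,9): turn R to N, flip to black, move to (3,9). |black|=5
Step 8: on WHITE (3,9): turn R to E, flip to black, move to (3,10). |black|=6
Step 9: on WHITE (3,10): turn R to S, flip to black, move to (4,10). |black|=7
Step 10: on BLACK (4,10): turn L to E, flip to white, move to (4,11). |black|=6
Step 11: on WHITE (4,11): turn R to S, flip to black, move to (5,11). |black|=7
Step 12: on WHITE (5,11): turn R to W, flip to black, move to (5,10). |black|=8
Step 13: on WHITE (5,10): turn R to N, flip to black, move to (4,10). |black|=9
Step 14: on WHITE (4,10): turn R to E, flip to black, move to (4,11). |black|=10
Step 15: on BLACK (4,11): turn L to N, flip to white, move to (3,11). |black|=9
Step 16: on BLACK (3,11): turn L to W, flip to white, move to (3,10). |black|=8
Step 17: on BLACK (3,10): turn L to S, flip to white, move to (4,10). |black|=7
Step 18: on BLACK (4,10): turn L to E, flip to white, move to (4,11). |black|=6

Answer: 4 11 E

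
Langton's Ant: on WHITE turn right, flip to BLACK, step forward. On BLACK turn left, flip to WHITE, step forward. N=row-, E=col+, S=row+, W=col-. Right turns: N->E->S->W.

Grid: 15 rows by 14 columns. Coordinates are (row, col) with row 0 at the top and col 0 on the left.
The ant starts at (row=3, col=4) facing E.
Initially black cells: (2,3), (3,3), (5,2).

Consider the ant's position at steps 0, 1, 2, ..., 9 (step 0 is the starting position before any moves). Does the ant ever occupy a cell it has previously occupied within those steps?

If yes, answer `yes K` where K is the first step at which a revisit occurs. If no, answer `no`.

Answer: no

Derivation:
Step 1: on WHITE (3,4): turn R to S, flip to black, move to (4,4). |black|=4 — new cell
Step 2: on WHITE (4,4): turn R to W, flip to black, move to (4,3). |black|=5 — new cell
Step 3: on WHITE (4,3): turn R to N, flip to black, move to (3,3). |black|=6 — new cell
Step 4: on BLACK (3,3): turn L to W, flip to white, move to (3,2). |black|=5 — new cell
Step 5: on WHITE (3,2): turn R to N, flip to black, move to (2,2). |black|=6 — new cell
Step 6: on WHITE (2,2): turn R to E, flip to black, move to (2,3). |black|=7 — new cell
Step 7: on BLACK (2,3): turn L to N, flip to white, move to (1,3). |black|=6 — new cell
Step 8: on WHITE (1,3): turn R to E, flip to black, move to (1,4). |black|=7 — new cell
Step 9: on WHITE (1,4): turn R to S, flip to black, move to (2,4). |black|=8 — new cell
No revisit within 9 steps.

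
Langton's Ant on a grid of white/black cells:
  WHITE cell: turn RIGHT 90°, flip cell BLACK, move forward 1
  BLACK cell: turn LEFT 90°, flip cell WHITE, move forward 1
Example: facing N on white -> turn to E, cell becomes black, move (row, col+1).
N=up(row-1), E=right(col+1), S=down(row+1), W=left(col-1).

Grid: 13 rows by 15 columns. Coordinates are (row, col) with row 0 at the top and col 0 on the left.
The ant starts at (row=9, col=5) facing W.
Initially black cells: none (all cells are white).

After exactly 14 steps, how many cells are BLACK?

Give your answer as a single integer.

Answer: 10

Derivation:
Step 1: on WHITE (9,5): turn R to N, flip to black, move to (8,5). |black|=1
Step 2: on WHITE (8,5): turn R to E, flip to black, move to (8,6). |black|=2
Step 3: on WHITE (8,6): turn R to S, flip to black, move to (9,6). |black|=3
Step 4: on WHITE (9,6): turn R to W, flip to black, move to (9,5). |black|=4
Step 5: on BLACK (9,5): turn L to S, flip to white, move to (10,5). |black|=3
Step 6: on WHITE (10,5): turn R to W, flip to black, move to (10,4). |black|=4
Step 7: on WHITE (10,4): turn R to N, flip to black, move to (9,4). |black|=5
Step 8: on WHITE (9,4): turn R to E, flip to black, move to (9,5). |black|=6
Step 9: on WHITE (9,5): turn R to S, flip to black, move to (10,5). |black|=7
Step 10: on BLACK (10,5): turn L to E, flip to white, move to (10,6). |black|=6
Step 11: on WHITE (10,6): turn R to S, flip to black, move to (11,6). |black|=7
Step 12: on WHITE (11,6): turn R to W, flip to black, move to (11,5). |black|=8
Step 13: on WHITE (11,5): turn R to N, flip to black, move to (10,5). |black|=9
Step 14: on WHITE (10,5): turn R to E, flip to black, move to (10,6). |black|=10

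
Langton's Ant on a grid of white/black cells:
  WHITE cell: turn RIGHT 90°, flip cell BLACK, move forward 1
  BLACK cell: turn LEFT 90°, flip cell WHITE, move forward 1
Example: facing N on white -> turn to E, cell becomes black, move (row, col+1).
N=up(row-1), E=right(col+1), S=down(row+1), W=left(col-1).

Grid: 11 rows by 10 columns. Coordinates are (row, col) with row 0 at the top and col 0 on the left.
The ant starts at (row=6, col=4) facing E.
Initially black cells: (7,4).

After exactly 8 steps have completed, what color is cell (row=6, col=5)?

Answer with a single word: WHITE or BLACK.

Step 1: on WHITE (6,4): turn R to S, flip to black, move to (7,4). |black|=2
Step 2: on BLACK (7,4): turn L to E, flip to white, move to (7,5). |black|=1
Step 3: on WHITE (7,5): turn R to S, flip to black, move to (8,5). |black|=2
Step 4: on WHITE (8,5): turn R to W, flip to black, move to (8,4). |black|=3
Step 5: on WHITE (8,4): turn R to N, flip to black, move to (7,4). |black|=4
Step 6: on WHITE (7,4): turn R to E, flip to black, move to (7,5). |black|=5
Step 7: on BLACK (7,5): turn L to N, flip to white, move to (6,5). |black|=4
Step 8: on WHITE (6,5): turn R to E, flip to black, move to (6,6). |black|=5

Answer: BLACK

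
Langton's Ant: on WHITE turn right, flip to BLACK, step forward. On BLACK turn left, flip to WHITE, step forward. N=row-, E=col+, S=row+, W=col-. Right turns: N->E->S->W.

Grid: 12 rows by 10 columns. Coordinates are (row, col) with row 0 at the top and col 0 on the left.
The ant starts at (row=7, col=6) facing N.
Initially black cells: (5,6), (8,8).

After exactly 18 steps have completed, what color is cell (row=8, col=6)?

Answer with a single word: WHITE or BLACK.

Answer: WHITE

Derivation:
Step 1: on WHITE (7,6): turn R to E, flip to black, move to (7,7). |black|=3
Step 2: on WHITE (7,7): turn R to S, flip to black, move to (8,7). |black|=4
Step 3: on WHITE (8,7): turn R to W, flip to black, move to (8,6). |black|=5
Step 4: on WHITE (8,6): turn R to N, flip to black, move to (7,6). |black|=6
Step 5: on BLACK (7,6): turn L to W, flip to white, move to (7,5). |black|=5
Step 6: on WHITE (7,5): turn R to N, flip to black, move to (6,5). |black|=6
Step 7: on WHITE (6,5): turn R to E, flip to black, move to (6,6). |black|=7
Step 8: on WHITE (6,6): turn R to S, flip to black, move to (7,6). |black|=8
Step 9: on WHITE (7,6): turn R to W, flip to black, move to (7,5). |black|=9
Step 10: on BLACK (7,5): turn L to S, flip to white, move to (8,5). |black|=8
Step 11: on WHITE (8,5): turn R to W, flip to black, move to (8,4). |black|=9
Step 12: on WHITE (8,4): turn R to N, flip to black, move to (7,4). |black|=10
Step 13: on WHITE (7,4): turn R to E, flip to black, move to (7,5). |black|=11
Step 14: on WHITE (7,5): turn R to S, flip to black, move to (8,5). |black|=12
Step 15: on BLACK (8,5): turn L to E, flip to white, move to (8,6). |black|=11
Step 16: on BLACK (8,6): turn L to N, flip to white, move to (7,6). |black|=10
Step 17: on BLACK (7,6): turn L to W, flip to white, move to (7,5). |black|=9
Step 18: on BLACK (7,5): turn L to S, flip to white, move to (8,5). |black|=8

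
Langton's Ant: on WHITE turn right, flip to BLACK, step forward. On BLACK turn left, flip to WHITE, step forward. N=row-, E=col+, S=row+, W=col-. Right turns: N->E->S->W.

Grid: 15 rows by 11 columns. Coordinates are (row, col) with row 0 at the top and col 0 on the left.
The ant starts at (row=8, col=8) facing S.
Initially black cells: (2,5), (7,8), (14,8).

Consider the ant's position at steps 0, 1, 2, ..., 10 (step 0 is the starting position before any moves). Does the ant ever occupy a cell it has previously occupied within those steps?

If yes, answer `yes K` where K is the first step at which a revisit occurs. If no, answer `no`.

Step 1: on WHITE (8,8): turn R to W, flip to black, move to (8,7). |black|=4 — new cell
Step 2: on WHITE (8,7): turn R to N, flip to black, move to (7,7). |black|=5 — new cell
Step 3: on WHITE (7,7): turn R to E, flip to black, move to (7,8). |black|=6 — new cell
Step 4: on BLACK (7,8): turn L to N, flip to white, move to (6,8). |black|=5 — new cell
Step 5: on WHITE (6,8): turn R to E, flip to black, move to (6,9). |black|=6 — new cell
Step 6: on WHITE (6,9): turn R to S, flip to black, move to (7,9). |black|=7 — new cell
Step 7: on WHITE (7,9): turn R to W, flip to black, move to (7,8). |black|=8 — REVISIT

Answer: yes 7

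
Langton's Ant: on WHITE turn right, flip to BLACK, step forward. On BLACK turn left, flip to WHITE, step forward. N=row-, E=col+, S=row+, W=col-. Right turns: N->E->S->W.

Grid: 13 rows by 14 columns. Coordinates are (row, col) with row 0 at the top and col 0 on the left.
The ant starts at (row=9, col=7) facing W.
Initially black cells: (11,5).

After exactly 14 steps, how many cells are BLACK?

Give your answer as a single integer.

Answer: 11

Derivation:
Step 1: on WHITE (9,7): turn R to N, flip to black, move to (8,7). |black|=2
Step 2: on WHITE (8,7): turn R to E, flip to black, move to (8,8). |black|=3
Step 3: on WHITE (8,8): turn R to S, flip to black, move to (9,8). |black|=4
Step 4: on WHITE (9,8): turn R to W, flip to black, move to (9,7). |black|=5
Step 5: on BLACK (9,7): turn L to S, flip to white, move to (10,7). |black|=4
Step 6: on WHITE (10,7): turn R to W, flip to black, move to (10,6). |black|=5
Step 7: on WHITE (10,6): turn R to N, flip to black, move to (9,6). |black|=6
Step 8: on WHITE (9,6): turn R to E, flip to black, move to (9,7). |black|=7
Step 9: on WHITE (9,7): turn R to S, flip to black, move to (10,7). |black|=8
Step 10: on BLACK (10,7): turn L to E, flip to white, move to (10,8). |black|=7
Step 11: on WHITE (10,8): turn R to S, flip to black, move to (11,8). |black|=8
Step 12: on WHITE (11,8): turn R to W, flip to black, move to (11,7). |black|=9
Step 13: on WHITE (11,7): turn R to N, flip to black, move to (10,7). |black|=10
Step 14: on WHITE (10,7): turn R to E, flip to black, move to (10,8). |black|=11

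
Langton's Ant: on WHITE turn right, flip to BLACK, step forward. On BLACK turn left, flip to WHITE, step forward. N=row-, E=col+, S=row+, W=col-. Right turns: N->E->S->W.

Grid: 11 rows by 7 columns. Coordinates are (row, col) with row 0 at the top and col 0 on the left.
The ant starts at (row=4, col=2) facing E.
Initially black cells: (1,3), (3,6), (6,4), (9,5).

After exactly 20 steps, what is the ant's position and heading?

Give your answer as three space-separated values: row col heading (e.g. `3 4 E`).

Step 1: on WHITE (4,2): turn R to S, flip to black, move to (5,2). |black|=5
Step 2: on WHITE (5,2): turn R to W, flip to black, move to (5,1). |black|=6
Step 3: on WHITE (5,1): turn R to N, flip to black, move to (4,1). |black|=7
Step 4: on WHITE (4,1): turn R to E, flip to black, move to (4,2). |black|=8
Step 5: on BLACK (4,2): turn L to N, flip to white, move to (3,2). |black|=7
Step 6: on WHITE (3,2): turn R to E, flip to black, move to (3,3). |black|=8
Step 7: on WHITE (3,3): turn R to S, flip to black, move to (4,3). |black|=9
Step 8: on WHITE (4,3): turn R to W, flip to black, move to (4,2). |black|=10
Step 9: on WHITE (4,2): turn R to N, flip to black, move to (3,2). |black|=11
Step 10: on BLACK (3,2): turn L to W, flip to white, move to (3,1). |black|=10
Step 11: on WHITE (3,1): turn R to N, flip to black, move to (2,1). |black|=11
Step 12: on WHITE (2,1): turn R to E, flip to black, move to (2,2). |black|=12
Step 13: on WHITE (2,2): turn R to S, flip to black, move to (3,2). |black|=13
Step 14: on WHITE (3,2): turn R to W, flip to black, move to (3,1). |black|=14
Step 15: on BLACK (3,1): turn L to S, flip to white, move to (4,1). |black|=13
Step 16: on BLACK (4,1): turn L to E, flip to white, move to (4,2). |black|=12
Step 17: on BLACK (4,2): turn L to N, flip to white, move to (3,2). |black|=11
Step 18: on BLACK (3,2): turn L to W, flip to white, move to (3,1). |black|=10
Step 19: on WHITE (3,1): turn R to N, flip to black, move to (2,1). |black|=11
Step 20: on BLACK (2,1): turn L to W, flip to white, move to (2,0). |black|=10

Answer: 2 0 W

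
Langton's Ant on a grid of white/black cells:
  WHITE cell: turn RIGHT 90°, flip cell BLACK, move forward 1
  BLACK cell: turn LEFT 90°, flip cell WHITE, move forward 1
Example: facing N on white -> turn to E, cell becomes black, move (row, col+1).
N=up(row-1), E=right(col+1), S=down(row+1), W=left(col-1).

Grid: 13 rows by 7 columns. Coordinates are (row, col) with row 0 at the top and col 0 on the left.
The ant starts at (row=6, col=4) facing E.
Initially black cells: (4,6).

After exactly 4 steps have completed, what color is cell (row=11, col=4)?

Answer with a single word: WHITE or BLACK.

Answer: WHITE

Derivation:
Step 1: on WHITE (6,4): turn R to S, flip to black, move to (7,4). |black|=2
Step 2: on WHITE (7,4): turn R to W, flip to black, move to (7,3). |black|=3
Step 3: on WHITE (7,3): turn R to N, flip to black, move to (6,3). |black|=4
Step 4: on WHITE (6,3): turn R to E, flip to black, move to (6,4). |black|=5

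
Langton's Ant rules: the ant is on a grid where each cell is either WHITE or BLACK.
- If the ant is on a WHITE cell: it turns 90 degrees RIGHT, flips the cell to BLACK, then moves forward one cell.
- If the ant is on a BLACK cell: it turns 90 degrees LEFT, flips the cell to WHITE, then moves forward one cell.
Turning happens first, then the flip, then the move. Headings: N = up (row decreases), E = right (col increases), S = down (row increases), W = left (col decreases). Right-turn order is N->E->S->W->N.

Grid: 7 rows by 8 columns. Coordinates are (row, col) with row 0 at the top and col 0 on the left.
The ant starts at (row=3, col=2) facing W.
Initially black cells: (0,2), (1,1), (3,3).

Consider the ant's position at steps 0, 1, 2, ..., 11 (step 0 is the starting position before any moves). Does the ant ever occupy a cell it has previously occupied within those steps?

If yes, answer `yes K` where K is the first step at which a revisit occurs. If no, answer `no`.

Step 1: on WHITE (3,2): turn R to N, flip to black, move to (2,2). |black|=4 — new cell
Step 2: on WHITE (2,2): turn R to E, flip to black, move to (2,3). |black|=5 — new cell
Step 3: on WHITE (2,3): turn R to S, flip to black, move to (3,3). |black|=6 — new cell
Step 4: on BLACK (3,3): turn L to E, flip to white, move to (3,4). |black|=5 — new cell
Step 5: on WHITE (3,4): turn R to S, flip to black, move to (4,4). |black|=6 — new cell
Step 6: on WHITE (4,4): turn R to W, flip to black, move to (4,3). |black|=7 — new cell
Step 7: on WHITE (4,3): turn R to N, flip to black, move to (3,3). |black|=8 — REVISIT

Answer: yes 7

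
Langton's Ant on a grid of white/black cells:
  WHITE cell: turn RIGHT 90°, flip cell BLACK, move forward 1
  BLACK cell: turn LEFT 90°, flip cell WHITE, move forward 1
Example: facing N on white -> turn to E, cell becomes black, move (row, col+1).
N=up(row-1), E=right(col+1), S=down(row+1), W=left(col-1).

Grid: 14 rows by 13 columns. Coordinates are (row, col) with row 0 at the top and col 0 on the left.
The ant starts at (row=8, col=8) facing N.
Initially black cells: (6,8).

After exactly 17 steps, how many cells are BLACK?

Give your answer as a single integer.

Step 1: on WHITE (8,8): turn R to E, flip to black, move to (8,9). |black|=2
Step 2: on WHITE (8,9): turn R to S, flip to black, move to (9,9). |black|=3
Step 3: on WHITE (9,9): turn R to W, flip to black, move to (9,8). |black|=4
Step 4: on WHITE (9,8): turn R to N, flip to black, move to (8,8). |black|=5
Step 5: on BLACK (8,8): turn L to W, flip to white, move to (8,7). |black|=4
Step 6: on WHITE (8,7): turn R to N, flip to black, move to (7,7). |black|=5
Step 7: on WHITE (7,7): turn R to E, flip to black, move to (7,8). |black|=6
Step 8: on WHITE (7,8): turn R to S, flip to black, move to (8,8). |black|=7
Step 9: on WHITE (8,8): turn R to W, flip to black, move to (8,7). |black|=8
Step 10: on BLACK (8,7): turn L to S, flip to white, move to (9,7). |black|=7
Step 11: on WHITE (9,7): turn R to W, flip to black, move to (9,6). |black|=8
Step 12: on WHITE (9,6): turn R to N, flip to black, move to (8,6). |black|=9
Step 13: on WHITE (8,6): turn R to E, flip to black, move to (8,7). |black|=10
Step 14: on WHITE (8,7): turn R to S, flip to black, move to (9,7). |black|=11
Step 15: on BLACK (9,7): turn L to E, flip to white, move to (9,8). |black|=10
Step 16: on BLACK (9,8): turn L to N, flip to white, move to (8,8). |black|=9
Step 17: on BLACK (8,8): turn L to W, flip to white, move to (8,7). |black|=8

Answer: 8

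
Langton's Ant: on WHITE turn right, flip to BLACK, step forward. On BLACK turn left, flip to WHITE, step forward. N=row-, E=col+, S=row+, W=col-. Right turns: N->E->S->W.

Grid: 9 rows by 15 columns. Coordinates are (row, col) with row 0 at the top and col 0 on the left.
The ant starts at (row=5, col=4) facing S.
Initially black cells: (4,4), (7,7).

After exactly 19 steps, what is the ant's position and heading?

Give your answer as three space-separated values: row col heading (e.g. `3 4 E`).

Step 1: on WHITE (5,4): turn R to W, flip to black, move to (5,3). |black|=3
Step 2: on WHITE (5,3): turn R to N, flip to black, move to (4,3). |black|=4
Step 3: on WHITE (4,3): turn R to E, flip to black, move to (4,4). |black|=5
Step 4: on BLACK (4,4): turn L to N, flip to white, move to (3,4). |black|=4
Step 5: on WHITE (3,4): turn R to E, flip to black, move to (3,5). |black|=5
Step 6: on WHITE (3,5): turn R to S, flip to black, move to (4,5). |black|=6
Step 7: on WHITE (4,5): turn R to W, flip to black, move to (4,4). |black|=7
Step 8: on WHITE (4,4): turn R to N, flip to black, move to (3,4). |black|=8
Step 9: on BLACK (3,4): turn L to W, flip to white, move to (3,3). |black|=7
Step 10: on WHITE (3,3): turn R to N, flip to black, move to (2,3). |black|=8
Step 11: on WHITE (2,3): turn R to E, flip to black, move to (2,4). |black|=9
Step 12: on WHITE (2,4): turn R to S, flip to black, move to (3,4). |black|=10
Step 13: on WHITE (3,4): turn R to W, flip to black, move to (3,3). |black|=11
Step 14: on BLACK (3,3): turn L to S, flip to white, move to (4,3). |black|=10
Step 15: on BLACK (4,3): turn L to E, flip to white, move to (4,4). |black|=9
Step 16: on BLACK (4,4): turn L to N, flip to white, move to (3,4). |black|=8
Step 17: on BLACK (3,4): turn L to W, flip to white, move to (3,3). |black|=7
Step 18: on WHITE (3,3): turn R to N, flip to black, move to (2,3). |black|=8
Step 19: on BLACK (2,3): turn L to W, flip to white, move to (2,2). |black|=7

Answer: 2 2 W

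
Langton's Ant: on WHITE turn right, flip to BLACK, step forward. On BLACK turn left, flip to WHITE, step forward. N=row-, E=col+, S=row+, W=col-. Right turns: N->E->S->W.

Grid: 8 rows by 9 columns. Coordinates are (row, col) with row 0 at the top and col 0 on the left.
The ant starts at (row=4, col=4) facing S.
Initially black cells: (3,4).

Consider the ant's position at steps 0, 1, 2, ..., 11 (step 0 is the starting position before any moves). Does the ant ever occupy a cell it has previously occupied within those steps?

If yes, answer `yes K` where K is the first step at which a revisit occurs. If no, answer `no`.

Answer: yes 7

Derivation:
Step 1: on WHITE (4,4): turn R to W, flip to black, move to (4,3). |black|=2 — new cell
Step 2: on WHITE (4,3): turn R to N, flip to black, move to (3,3). |black|=3 — new cell
Step 3: on WHITE (3,3): turn R to E, flip to black, move to (3,4). |black|=4 — new cell
Step 4: on BLACK (3,4): turn L to N, flip to white, move to (2,4). |black|=3 — new cell
Step 5: on WHITE (2,4): turn R to E, flip to black, move to (2,5). |black|=4 — new cell
Step 6: on WHITE (2,5): turn R to S, flip to black, move to (3,5). |black|=5 — new cell
Step 7: on WHITE (3,5): turn R to W, flip to black, move to (3,4). |black|=6 — REVISIT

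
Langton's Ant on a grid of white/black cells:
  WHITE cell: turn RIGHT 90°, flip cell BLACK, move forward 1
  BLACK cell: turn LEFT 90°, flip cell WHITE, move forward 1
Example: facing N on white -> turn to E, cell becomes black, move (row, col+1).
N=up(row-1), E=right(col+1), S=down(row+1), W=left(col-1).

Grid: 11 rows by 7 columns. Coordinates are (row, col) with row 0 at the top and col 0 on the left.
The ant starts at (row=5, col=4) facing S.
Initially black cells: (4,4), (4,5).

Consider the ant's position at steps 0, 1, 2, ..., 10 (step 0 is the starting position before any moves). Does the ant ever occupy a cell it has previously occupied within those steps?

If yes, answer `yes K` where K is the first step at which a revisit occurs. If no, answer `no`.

Step 1: on WHITE (5,4): turn R to W, flip to black, move to (5,3). |black|=3 — new cell
Step 2: on WHITE (5,3): turn R to N, flip to black, move to (4,3). |black|=4 — new cell
Step 3: on WHITE (4,3): turn R to E, flip to black, move to (4,4). |black|=5 — new cell
Step 4: on BLACK (4,4): turn L to N, flip to white, move to (3,4). |black|=4 — new cell
Step 5: on WHITE (3,4): turn R to E, flip to black, move to (3,5). |black|=5 — new cell
Step 6: on WHITE (3,5): turn R to S, flip to black, move to (4,5). |black|=6 — new cell
Step 7: on BLACK (4,5): turn L to E, flip to white, move to (4,6). |black|=5 — new cell
Step 8: on WHITE (4,6): turn R to S, flip to black, move to (5,6). |black|=6 — new cell
Step 9: on WHITE (5,6): turn R to W, flip to black, move to (5,5). |black|=7 — new cell
Step 10: on WHITE (5,5): turn R to N, flip to black, move to (4,5). |black|=8 — REVISIT

Answer: yes 10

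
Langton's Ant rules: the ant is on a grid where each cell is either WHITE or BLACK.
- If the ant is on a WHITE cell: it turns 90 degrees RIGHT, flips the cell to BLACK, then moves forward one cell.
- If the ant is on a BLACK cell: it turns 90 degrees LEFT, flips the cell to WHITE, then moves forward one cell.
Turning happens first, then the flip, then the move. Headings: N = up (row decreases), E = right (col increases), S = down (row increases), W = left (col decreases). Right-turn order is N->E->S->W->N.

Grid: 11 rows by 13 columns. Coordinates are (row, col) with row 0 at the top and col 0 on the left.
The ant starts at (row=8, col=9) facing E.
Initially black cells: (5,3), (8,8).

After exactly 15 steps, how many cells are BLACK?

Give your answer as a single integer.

Answer: 9

Derivation:
Step 1: on WHITE (8,9): turn R to S, flip to black, move to (9,9). |black|=3
Step 2: on WHITE (9,9): turn R to W, flip to black, move to (9,8). |black|=4
Step 3: on WHITE (9,8): turn R to N, flip to black, move to (8,8). |black|=5
Step 4: on BLACK (8,8): turn L to W, flip to white, move to (8,7). |black|=4
Step 5: on WHITE (8,7): turn R to N, flip to black, move to (7,7). |black|=5
Step 6: on WHITE (7,7): turn R to E, flip to black, move to (7,8). |black|=6
Step 7: on WHITE (7,8): turn R to S, flip to black, move to (8,8). |black|=7
Step 8: on WHITE (8,8): turn R to W, flip to black, move to (8,7). |black|=8
Step 9: on BLACK (8,7): turn L to S, flip to white, move to (9,7). |black|=7
Step 10: on WHITE (9,7): turn R to W, flip to black, move to (9,6). |black|=8
Step 11: on WHITE (9,6): turn R to N, flip to black, move to (8,6). |black|=9
Step 12: on WHITE (8,6): turn R to E, flip to black, move to (8,7). |black|=10
Step 13: on WHITE (8,7): turn R to S, flip to black, move to (9,7). |black|=11
Step 14: on BLACK (9,7): turn L to E, flip to white, move to (9,8). |black|=10
Step 15: on BLACK (9,8): turn L to N, flip to white, move to (8,8). |black|=9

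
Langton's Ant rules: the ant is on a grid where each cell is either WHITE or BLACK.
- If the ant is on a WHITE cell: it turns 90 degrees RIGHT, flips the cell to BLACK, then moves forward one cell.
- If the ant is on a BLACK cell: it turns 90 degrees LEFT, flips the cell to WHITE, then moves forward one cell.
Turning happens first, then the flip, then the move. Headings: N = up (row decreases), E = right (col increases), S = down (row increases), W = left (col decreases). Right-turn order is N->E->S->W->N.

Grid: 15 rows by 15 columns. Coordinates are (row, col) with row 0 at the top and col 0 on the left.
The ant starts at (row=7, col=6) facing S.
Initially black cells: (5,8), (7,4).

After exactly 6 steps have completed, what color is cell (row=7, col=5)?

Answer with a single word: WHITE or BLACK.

Answer: BLACK

Derivation:
Step 1: on WHITE (7,6): turn R to W, flip to black, move to (7,5). |black|=3
Step 2: on WHITE (7,5): turn R to N, flip to black, move to (6,5). |black|=4
Step 3: on WHITE (6,5): turn R to E, flip to black, move to (6,6). |black|=5
Step 4: on WHITE (6,6): turn R to S, flip to black, move to (7,6). |black|=6
Step 5: on BLACK (7,6): turn L to E, flip to white, move to (7,7). |black|=5
Step 6: on WHITE (7,7): turn R to S, flip to black, move to (8,7). |black|=6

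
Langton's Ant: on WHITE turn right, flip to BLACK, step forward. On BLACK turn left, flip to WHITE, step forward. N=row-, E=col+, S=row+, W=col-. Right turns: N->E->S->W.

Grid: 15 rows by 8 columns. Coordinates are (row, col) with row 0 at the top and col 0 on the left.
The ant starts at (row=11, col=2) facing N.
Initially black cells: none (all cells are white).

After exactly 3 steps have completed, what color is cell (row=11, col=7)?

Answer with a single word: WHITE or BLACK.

Step 1: on WHITE (11,2): turn R to E, flip to black, move to (11,3). |black|=1
Step 2: on WHITE (11,3): turn R to S, flip to black, move to (12,3). |black|=2
Step 3: on WHITE (12,3): turn R to W, flip to black, move to (12,2). |black|=3

Answer: WHITE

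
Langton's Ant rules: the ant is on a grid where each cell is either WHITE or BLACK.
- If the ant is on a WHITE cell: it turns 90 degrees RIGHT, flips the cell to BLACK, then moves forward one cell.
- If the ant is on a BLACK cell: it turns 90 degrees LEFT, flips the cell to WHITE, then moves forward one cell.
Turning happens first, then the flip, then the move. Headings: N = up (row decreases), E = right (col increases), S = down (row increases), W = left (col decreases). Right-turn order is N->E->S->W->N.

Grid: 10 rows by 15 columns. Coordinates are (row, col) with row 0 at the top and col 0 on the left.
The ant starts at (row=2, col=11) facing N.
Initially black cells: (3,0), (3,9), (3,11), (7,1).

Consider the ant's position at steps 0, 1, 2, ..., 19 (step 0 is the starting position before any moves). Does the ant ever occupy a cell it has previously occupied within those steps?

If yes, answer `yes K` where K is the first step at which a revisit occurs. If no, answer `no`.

Step 1: on WHITE (2,11): turn R to E, flip to black, move to (2,12). |black|=5 — new cell
Step 2: on WHITE (2,12): turn R to S, flip to black, move to (3,12). |black|=6 — new cell
Step 3: on WHITE (3,12): turn R to W, flip to black, move to (3,11). |black|=7 — new cell
Step 4: on BLACK (3,11): turn L to S, flip to white, move to (4,11). |black|=6 — new cell
Step 5: on WHITE (4,11): turn R to W, flip to black, move to (4,10). |black|=7 — new cell
Step 6: on WHITE (4,10): turn R to N, flip to black, move to (3,10). |black|=8 — new cell
Step 7: on WHITE (3,10): turn R to E, flip to black, move to (3,11). |black|=9 — REVISIT

Answer: yes 7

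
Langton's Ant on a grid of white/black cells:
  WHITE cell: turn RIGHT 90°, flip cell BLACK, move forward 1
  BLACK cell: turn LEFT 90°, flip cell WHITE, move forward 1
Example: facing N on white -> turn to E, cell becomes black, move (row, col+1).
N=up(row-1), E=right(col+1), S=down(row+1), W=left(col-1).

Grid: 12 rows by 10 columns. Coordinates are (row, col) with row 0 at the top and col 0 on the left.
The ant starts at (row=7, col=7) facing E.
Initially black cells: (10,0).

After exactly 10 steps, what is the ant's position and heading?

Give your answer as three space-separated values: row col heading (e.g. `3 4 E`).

Answer: 6 6 W

Derivation:
Step 1: on WHITE (7,7): turn R to S, flip to black, move to (8,7). |black|=2
Step 2: on WHITE (8,7): turn R to W, flip to black, move to (8,6). |black|=3
Step 3: on WHITE (8,6): turn R to N, flip to black, move to (7,6). |black|=4
Step 4: on WHITE (7,6): turn R to E, flip to black, move to (7,7). |black|=5
Step 5: on BLACK (7,7): turn L to N, flip to white, move to (6,7). |black|=4
Step 6: on WHITE (6,7): turn R to E, flip to black, move to (6,8). |black|=5
Step 7: on WHITE (6,8): turn R to S, flip to black, move to (7,8). |black|=6
Step 8: on WHITE (7,8): turn R to W, flip to black, move to (7,7). |black|=7
Step 9: on WHITE (7,7): turn R to N, flip to black, move to (6,7). |black|=8
Step 10: on BLACK (6,7): turn L to W, flip to white, move to (6,6). |black|=7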